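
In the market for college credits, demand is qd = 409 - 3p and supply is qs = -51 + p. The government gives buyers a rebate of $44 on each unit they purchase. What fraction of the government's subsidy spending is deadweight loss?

DWL / government spending = 33/194

Pre-subsidy: 409 - 3p = -51 + p gives p* = 115, q* = 64.
With the rebate, buyers effectively pay pb = ps − 44, where ps is the price sellers receive.
Demand in terms of ps becomes qd = 409 − 3(ps − 44) = 541 - 3ps. Setting this equal to supply: 541 - 3ps = -51 + ps, so ps = 148.
Buyers pay pb = 148 − 44 = 104; q' = -51 + 1·148 = 97.
ΔCS = ½(64 + 97)(115 − 104) = 885.5; ΔPS = ½(64 + 97)(148 − 115) = 2656.5.
Government spending = 44 × 97 = 4268.
DWL = ½ × 44 × (97 − 64) = 726; fraction = 726 / 4268 = 33/194.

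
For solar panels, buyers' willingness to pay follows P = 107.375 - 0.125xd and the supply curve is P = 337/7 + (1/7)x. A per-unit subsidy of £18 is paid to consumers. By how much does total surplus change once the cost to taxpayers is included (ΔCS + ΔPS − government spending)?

Net change in total surplus = -£604.8

Pre-subsidy: 107.375 - 0.125x = 337/7 + (1/7)x gives x* = 3317/15 and P* = 1196/15.
With the rebate, buyers effectively pay Pb = Ps − 18, where Ps is the price sellers receive.
On the curves, Pb = 107.375 - 0.125x and Ps = 337/7 + (1/7)x; the wedge Ps − Pb = 18 gives 337/7 + (1/7)x − (107.375 - 0.125x) = 18, so x' = 865/3.
Then Pb = 107.375 − 0.125·(865/3) = 214/3 and Ps = 337/7 + (1/7)·(865/3) = 268/3.
ΔCS = ½(3317/15 + 865/3)(1196/15 − 214/3) = 2139.76; ΔPS = ½(3317/15 + 865/3)(268/3 − 1196/15) = 2445.44.
Government spending = 18 × 865/3 = 5190.
Net change = 2139.76 + 2445.44 − 5190 = -604.8. The loss equals the DWL triangle ½·18·67.2.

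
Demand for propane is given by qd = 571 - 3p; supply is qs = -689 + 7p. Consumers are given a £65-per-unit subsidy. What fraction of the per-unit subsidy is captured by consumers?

Pre-subsidy: 571 - 3p = -689 + 7p gives p* = 126, q* = 193.
With the rebate, buyers effectively pay pb = ps − 65, where ps is the price sellers receive.
Demand in terms of ps becomes qd = 571 − 3(ps − 65) = 766 - 3ps. Setting this equal to supply: 766 - 3ps = -689 + 7ps, so ps = 145.5.
Buyers pay pb = 145.5 − 65 = 80.5; q' = -689 + 7·145.5 = 329.5.
Buyers' price falls by p* − pb = 126 − 80.5 = 45.5; sellers' price rises by ps − p* = 145.5 − 126 = 19.5.
So consumers capture 45.5/65 = 0.7 of each unit of subsidy.

Consumer share = 0.7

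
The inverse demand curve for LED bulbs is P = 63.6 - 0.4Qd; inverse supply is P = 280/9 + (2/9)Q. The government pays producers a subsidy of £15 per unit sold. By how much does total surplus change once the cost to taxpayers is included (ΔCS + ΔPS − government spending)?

Net change in total surplus = -10125/56

Pre-subsidy: 63.6 - 0.4Q = 280/9 + (2/9)Q gives Q* = 731/14 and P* = 299/7.
With the subsidy, sellers receive Ps = Pb + 15 for each unit, where Pb is the price buyers pay.
On the curves, Pb = 63.6 - 0.4Q and Ps = 280/9 + (2/9)Q; the wedge Ps − Pb = 15 gives 280/9 + (2/9)Q − (63.6 - 0.4Q) = 15, so Q' = 2137/28.
Then Pb = 63.6 − 0.4·(2137/28) = 463/14 and Ps = 280/9 + (2/9)·(2137/28) = 673/14.
ΔCS = ½(731/14 + 2137/28)(299/7 − 463/14) = 485865/784; ΔPS = ½(731/14 + 2137/28)(673/14 − 299/7) = 269925/784.
Government spending = 15 × 2137/28 = 32055/28.
Net change = 485865/784 + 269925/784 − 32055/28 = -10125/56. The loss equals the DWL triangle ½·15·675/28.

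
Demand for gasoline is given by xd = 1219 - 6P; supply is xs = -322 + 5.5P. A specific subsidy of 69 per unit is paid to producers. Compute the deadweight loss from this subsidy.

Deadweight loss = 6831

Pre-subsidy: 1219 - 6P = -322 + 5.5P gives P* = 134, x* = 415.
With the subsidy, sellers receive Ps = Pb + 69 for each unit, where Pb is the price buyers pay.
Supply in terms of Pb becomes xs = -322 + 5.5(Pb + 69) = 57.5 + 5.5Pb. Setting this equal to demand: 1219 - 6Pb = 57.5 + 5.5Pb, so Pb = 101.
Sellers receive Ps = 101 + 69 = 170; x' = 1219 − 6·101 = 613.
The subsidy expands output by 613 − 415 = 198 past the efficient level; on those units the gap between marginal cost and willingness to pay runs from 0 up to 69.
DWL = ½ × 69 × 198 = 6831.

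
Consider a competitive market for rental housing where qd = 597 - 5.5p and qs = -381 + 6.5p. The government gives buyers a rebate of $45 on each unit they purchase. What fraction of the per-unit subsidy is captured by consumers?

Pre-subsidy: 597 - 5.5p = -381 + 6.5p gives p* = 81.5, q* = 148.75.
With the rebate, buyers effectively pay pb = ps − 45, where ps is the price sellers receive.
Demand in terms of ps becomes qd = 597 − 5.5(ps − 45) = 844.5 - 5.5ps. Setting this equal to supply: 844.5 - 5.5ps = -381 + 6.5ps, so ps = 102.125.
Buyers pay pb = 102.125 − 45 = 57.125; q' = -381 + 6.5·102.125 = 282.8125.
Buyers' price falls by p* − pb = 81.5 − 57.125 = 24.375; sellers' price rises by ps − p* = 102.125 − 81.5 = 20.625.
So consumers capture 24.375/45 = 13/24 of each unit of subsidy.

Consumer share = 13/24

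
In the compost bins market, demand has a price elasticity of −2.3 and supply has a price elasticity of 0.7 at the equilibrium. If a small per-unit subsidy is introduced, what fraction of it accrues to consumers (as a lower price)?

For a small subsidy around the equilibrium, the benefit split depends on the relative slopes, which at a point are proportional to the elasticities.
Buyer share = εs/(εs + |εd|) = 0.7/(0.7 + 2.3) = 7/30; seller share = |εd|/(εs + |εd|) = 23/30.

Consumer share = 7/30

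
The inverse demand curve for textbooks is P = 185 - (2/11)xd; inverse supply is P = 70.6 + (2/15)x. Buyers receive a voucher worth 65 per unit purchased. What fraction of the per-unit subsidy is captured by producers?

Producer share = 11/26

Pre-subsidy: 185 - (2/11)x = 70.6 + (2/15)x gives x* = 363 and P* = 119.
With the rebate, buyers effectively pay Pb = Ps − 65, where Ps is the price sellers receive.
On the curves, Pb = 185 - (2/11)x and Ps = 70.6 + (2/15)x; the wedge Ps − Pb = 65 gives 70.6 + (2/15)x − (185 - (2/11)x) = 65, so x' = 569.25.
Then Pb = 185 − (2/11)·569.25 = 81.5 and Ps = 70.6 + (2/15)·569.25 = 146.5.
Buyers' price falls by P* − Pb = 119 − 81.5 = 37.5; sellers' price rises by Ps − P* = 146.5 − 119 = 27.5.
So producers capture 27.5/65 = 11/26 of each unit of subsidy.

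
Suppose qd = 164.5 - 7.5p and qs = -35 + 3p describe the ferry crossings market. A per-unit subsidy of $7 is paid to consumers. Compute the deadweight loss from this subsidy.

Pre-subsidy: 164.5 - 7.5p = -35 + 3p gives p* = 19, q* = 22.
With the rebate, buyers effectively pay pb = ps − 7, where ps is the price sellers receive.
Demand in terms of ps becomes qd = 164.5 − 7.5(ps − 7) = 217 - 7.5ps. Setting this equal to supply: 217 - 7.5ps = -35 + 3ps, so ps = 24.
Buyers pay pb = 24 − 7 = 17; q' = -35 + 3·24 = 37.
The subsidy expands output by 37 − 22 = 15 past the efficient level; on those units the gap between marginal cost and willingness to pay runs from 0 up to 7.
DWL = ½ × 7 × 15 = 52.5.

Deadweight loss = $52.5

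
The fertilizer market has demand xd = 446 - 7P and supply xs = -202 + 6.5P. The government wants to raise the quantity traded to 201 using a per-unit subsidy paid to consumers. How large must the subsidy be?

At x = 201, invert demand for the buyer price: Pb = (446 − 201)/7 = 35; invert supply for the seller price: Ps = (201 − (-202))/6.5 = 62.
The subsidy must fill the gap: s = Ps − Pb = 62 − 35 = 27.

Required subsidy s = 27 per unit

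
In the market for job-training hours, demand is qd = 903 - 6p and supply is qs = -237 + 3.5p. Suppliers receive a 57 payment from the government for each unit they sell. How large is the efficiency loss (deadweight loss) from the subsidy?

Deadweight loss = 3591

Pre-subsidy: 903 - 6p = -237 + 3.5p gives p* = 120, q* = 183.
With the subsidy, sellers receive ps = pb + 57 for each unit, where pb is the price buyers pay.
Supply in terms of pb becomes qs = -237 + 3.5(pb + 57) = -37.5 + 3.5pb. Setting this equal to demand: 903 - 6pb = -37.5 + 3.5pb, so pb = 99.
Sellers receive ps = 99 + 57 = 156; q' = 903 − 6·99 = 309.
The subsidy expands output by 309 − 183 = 126 past the efficient level; on those units the gap between marginal cost and willingness to pay runs from 0 up to 57.
DWL = ½ × 57 × 126 = 3591.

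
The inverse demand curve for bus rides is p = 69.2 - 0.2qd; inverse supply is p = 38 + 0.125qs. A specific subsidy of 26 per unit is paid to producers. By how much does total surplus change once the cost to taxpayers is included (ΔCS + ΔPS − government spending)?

Pre-subsidy: 69.2 - 0.2q = 38 + 0.125q gives q* = 96 and p* = 50.
With the subsidy, sellers receive ps = pb + 26 for each unit, where pb is the price buyers pay.
On the curves, pb = 69.2 - 0.2q and ps = 38 + 0.125q; the wedge ps − pb = 26 gives 38 + 0.125q − (69.2 - 0.2q) = 26, so q' = 176.
Then pb = 69.2 − 0.2·176 = 34 and ps = 38 + 0.125·176 = 60.
ΔCS = ½(96 + 176)(50 − 34) = 2176; ΔPS = ½(96 + 176)(60 − 50) = 1360.
Government spending = 26 × 176 = 4576.
Net change = 2176 + 1360 − 4576 = -1040. The loss equals the DWL triangle ½·26·80.

Net change in total surplus = -1040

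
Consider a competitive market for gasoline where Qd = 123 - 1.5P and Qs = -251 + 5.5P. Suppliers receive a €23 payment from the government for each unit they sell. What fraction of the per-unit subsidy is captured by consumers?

Consumer share = 11/14

Pre-subsidy: 123 - 1.5P = -251 + 5.5P gives P* = 374/7, Q* = 300/7.
With the subsidy, sellers receive Ps = Pb + 23 for each unit, where Pb is the price buyers pay.
Supply in terms of Pb becomes Qs = -251 + 5.5(Pb + 23) = -124.5 + 5.5Pb. Setting this equal to demand: 123 - 1.5Pb = -124.5 + 5.5Pb, so Pb = 495/14.
Sellers receive Ps = 495/14 + 23 = 817/14; Q' = 123 − 1.5·(495/14) = 1959/28.
Buyers' price falls by P* − Pb = 374/7 − 495/14 = 253/14; sellers' price rises by Ps − P* = 817/14 − 374/7 = 69/14.
So consumers capture (253/14)/23 = 11/14 of each unit of subsidy.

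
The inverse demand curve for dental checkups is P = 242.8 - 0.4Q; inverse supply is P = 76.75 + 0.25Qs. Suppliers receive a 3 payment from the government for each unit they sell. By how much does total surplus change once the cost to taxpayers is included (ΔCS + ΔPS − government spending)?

Pre-subsidy: 242.8 - 0.4Q = 76.75 + 0.25Q gives Q* = 3321/13 and P* = 1828/13.
With the subsidy, sellers receive Ps = Pb + 3 for each unit, where Pb is the price buyers pay.
On the curves, Pb = 242.8 - 0.4Q and Ps = 76.75 + 0.25Q; the wedge Ps − Pb = 3 gives 76.75 + 0.25Q − (242.8 - 0.4Q) = 3, so Q' = 3381/13.
Then Pb = 242.8 − 0.4·(3381/13) = 1804/13 and Ps = 76.75 + 0.25·(3381/13) = 1843/13.
ΔCS = ½(3321/13 + 3381/13)(1828/13 − 1804/13) = 80424/169; ΔPS = ½(3321/13 + 3381/13)(1843/13 − 1828/13) = 50265/169.
Government spending = 3 × 3381/13 = 10143/13.
Net change = 80424/169 + 50265/169 − 10143/13 = -90/13. The loss equals the DWL triangle ½·3·60/13.

Net change in total surplus = -90/13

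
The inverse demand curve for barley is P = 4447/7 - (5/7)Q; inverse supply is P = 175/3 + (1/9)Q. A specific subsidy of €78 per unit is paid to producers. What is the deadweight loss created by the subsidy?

Pre-subsidy: 4447/7 - (5/7)Q = 175/3 + (1/9)Q gives Q* = 699 and P* = 136.
With the subsidy, sellers receive Ps = Pb + 78 for each unit, where Pb is the price buyers pay.
On the curves, Pb = 4447/7 - (5/7)Q and Ps = 175/3 + (1/9)Q; the wedge Ps − Pb = 78 gives 175/3 + (1/9)Q − (4447/7 - (5/7)Q) = 78, so Q' = 793.5.
Then Pb = 4447/7 − (5/7)·793.5 = 68.5 and Ps = 175/3 + (1/9)·793.5 = 146.5.
The subsidy expands output by 793.5 − 699 = 94.5 past the efficient level; on those units the gap between marginal cost and willingness to pay runs from 0 up to 78.
DWL = ½ × 78 × 94.5 = 3685.5.

Deadweight loss = €3685.5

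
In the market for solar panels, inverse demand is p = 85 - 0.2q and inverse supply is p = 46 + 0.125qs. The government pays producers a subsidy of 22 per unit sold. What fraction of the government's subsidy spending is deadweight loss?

Pre-subsidy: 85 - 0.2q = 46 + 0.125q gives q* = 120 and p* = 61.
With the subsidy, sellers receive ps = pb + 22 for each unit, where pb is the price buyers pay.
On the curves, pb = 85 - 0.2q and ps = 46 + 0.125q; the wedge ps − pb = 22 gives 46 + 0.125q − (85 - 0.2q) = 22, so q' = 2440/13.
Then pb = 85 − 0.2·(2440/13) = 617/13 and ps = 46 + 0.125·(2440/13) = 903/13.
ΔCS = ½(120 + 2440/13)(61 − 617/13) = 352000/169; ΔPS = ½(120 + 2440/13)(903/13 − 61) = 220000/169.
Government spending = 22 × 2440/13 = 53680/13.
DWL = ½ × 22 × (2440/13 − 120) = 9680/13; fraction = (9680/13) / (53680/13) = 11/61.

DWL / government spending = 11/61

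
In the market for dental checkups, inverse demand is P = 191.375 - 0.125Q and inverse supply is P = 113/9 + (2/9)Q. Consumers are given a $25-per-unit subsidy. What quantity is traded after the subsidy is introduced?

Q' = 587

Pre-subsidy: 191.375 - 0.125Q = 113/9 + (2/9)Q gives Q* = 515 and P* = 127.
With the rebate, buyers effectively pay Pb = Ps − 25, where Ps is the price sellers receive.
On the curves, Pb = 191.375 - 0.125Q and Ps = 113/9 + (2/9)Q; the wedge Ps − Pb = 25 gives 113/9 + (2/9)Q − (191.375 - 0.125Q) = 25, so Q' = 587.
Then Pb = 191.375 − 0.125·587 = 118 and Ps = 113/9 + (2/9)·587 = 143.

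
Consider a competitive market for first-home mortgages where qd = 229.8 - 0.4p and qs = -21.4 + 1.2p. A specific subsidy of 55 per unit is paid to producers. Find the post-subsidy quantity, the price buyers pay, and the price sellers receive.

Pre-subsidy: 229.8 - 0.4p = -21.4 + 1.2p gives p* = 157, q* = 167.
With the subsidy, sellers receive ps = pb + 55 for each unit, where pb is the price buyers pay.
Supply in terms of pb becomes qs = -21.4 + 1.2(pb + 55) = 44.6 + 1.2pb. Setting this equal to demand: 229.8 - 0.4pb = 44.6 + 1.2pb, so pb = 115.75.
Sellers receive ps = 115.75 + 55 = 170.75; q' = 229.8 − 0.4·115.75 = 183.5.

q' = 183.5; buyers pay 115.75; sellers receive 170.75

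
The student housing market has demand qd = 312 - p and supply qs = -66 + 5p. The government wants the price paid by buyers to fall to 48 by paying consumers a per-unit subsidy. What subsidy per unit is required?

At a buyer price of 48, quantity demanded is 312 − 1·48 = 264.
Sellers supply 264 only when they receive ps with -66 + 5·ps = 264, i.e. ps = 66.
s = ps − pb = 66 − 48 = 18.

Required subsidy s = 18 per unit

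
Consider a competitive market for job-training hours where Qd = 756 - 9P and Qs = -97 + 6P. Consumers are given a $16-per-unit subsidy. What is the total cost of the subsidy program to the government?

Government cost = $4828.8

Pre-subsidy: 756 - 9P = -97 + 6P gives P* = 853/15, Q* = 244.2.
With the rebate, buyers effectively pay Pb = Ps − 16, where Ps is the price sellers receive.
Demand in terms of Ps becomes Qd = 756 − 9(Ps − 16) = 900 - 9Ps. Setting this equal to supply: 900 - 9Ps = -97 + 6Ps, so Ps = 997/15.
Buyers pay Pb = 997/15 − 16 = 757/15; Q' = -97 + 6·(997/15) = 301.8.
Government outlay = subsidy × quantity = 16 × 301.8 = 4828.8.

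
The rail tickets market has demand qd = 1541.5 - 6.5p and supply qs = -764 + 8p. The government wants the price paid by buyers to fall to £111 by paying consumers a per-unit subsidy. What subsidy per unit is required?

Required subsidy s = £87 per unit

At a buyer price of 111, quantity demanded is 1541.5 − 6.5·111 = 820.
Sellers supply 820 only when they receive ps with -764 + 8·ps = 820, i.e. ps = 198.
s = ps − pb = 198 − 111 = 87.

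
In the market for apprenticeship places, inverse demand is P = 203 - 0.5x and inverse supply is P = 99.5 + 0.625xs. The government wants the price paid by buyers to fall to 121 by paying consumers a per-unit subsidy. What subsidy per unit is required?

Required subsidy s = 81 per unit

At a buyer price of 121, quantity demanded is 406 − 2·121 = 164.
Sellers supply 164 only when they receive Ps = 99.5 + 0.625·164 = 202.
s = Ps − Pb = 202 − 121 = 81.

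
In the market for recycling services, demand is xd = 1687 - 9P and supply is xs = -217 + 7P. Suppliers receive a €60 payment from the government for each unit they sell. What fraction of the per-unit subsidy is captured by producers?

Producer share = 0.5625

Pre-subsidy: 1687 - 9P = -217 + 7P gives P* = 119, x* = 616.
With the subsidy, sellers receive Ps = Pb + 60 for each unit, where Pb is the price buyers pay.
Supply in terms of Pb becomes xs = -217 + 7(Pb + 60) = 203 + 7Pb. Setting this equal to demand: 1687 - 9Pb = 203 + 7Pb, so Pb = 92.75.
Sellers receive Ps = 92.75 + 60 = 152.75; x' = 1687 − 9·92.75 = 852.25.
Buyers' price falls by P* − Pb = 119 − 92.75 = 26.25; sellers' price rises by Ps − P* = 152.75 − 119 = 33.75.
So producers capture 33.75/60 = 0.5625 of each unit of subsidy.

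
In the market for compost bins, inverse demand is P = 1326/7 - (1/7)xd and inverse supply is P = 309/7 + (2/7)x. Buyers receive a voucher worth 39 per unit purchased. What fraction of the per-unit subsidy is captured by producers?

Pre-subsidy: 1326/7 - (1/7)x = 309/7 + (2/7)x gives x* = 339 and P* = 141.
With the rebate, buyers effectively pay Pb = Ps − 39, where Ps is the price sellers receive.
On the curves, Pb = 1326/7 - (1/7)x and Ps = 309/7 + (2/7)x; the wedge Ps − Pb = 39 gives 309/7 + (2/7)x − (1326/7 - (1/7)x) = 39, so x' = 430.
Then Pb = 1326/7 − (1/7)·430 = 128 and Ps = 309/7 + (2/7)·430 = 167.
Buyers' price falls by P* − Pb = 141 − 128 = 13; sellers' price rises by Ps − P* = 167 − 141 = 26.
So producers capture 26/39 = 2/3 of each unit of subsidy.

Producer share = 2/3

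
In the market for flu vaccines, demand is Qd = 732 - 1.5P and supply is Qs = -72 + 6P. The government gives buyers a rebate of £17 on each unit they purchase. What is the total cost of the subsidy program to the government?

Pre-subsidy: 732 - 1.5P = -72 + 6P gives P* = 107.2, Q* = 571.2.
With the rebate, buyers effectively pay Pb = Ps − 17, where Ps is the price sellers receive.
Demand in terms of Ps becomes Qd = 732 − 1.5(Ps − 17) = 757.5 - 1.5Ps. Setting this equal to supply: 757.5 - 1.5Ps = -72 + 6Ps, so Ps = 110.6.
Buyers pay Pb = 110.6 − 17 = 93.6; Q' = -72 + 6·110.6 = 591.6.
Government outlay = subsidy × quantity = 17 × 591.6 = 10057.2.

Government cost = £10057.2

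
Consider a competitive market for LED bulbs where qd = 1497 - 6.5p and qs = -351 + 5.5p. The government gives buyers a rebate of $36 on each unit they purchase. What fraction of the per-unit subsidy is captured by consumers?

Pre-subsidy: 1497 - 6.5p = -351 + 5.5p gives p* = 154, q* = 496.
With the rebate, buyers effectively pay pb = ps − 36, where ps is the price sellers receive.
Demand in terms of ps becomes qd = 1497 − 6.5(ps − 36) = 1731 - 6.5ps. Setting this equal to supply: 1731 - 6.5ps = -351 + 5.5ps, so ps = 173.5.
Buyers pay pb = 173.5 − 36 = 137.5; q' = -351 + 5.5·173.5 = 603.25.
Buyers' price falls by p* − pb = 154 − 137.5 = 16.5; sellers' price rises by ps − p* = 173.5 − 154 = 19.5.
So consumers capture 16.5/36 = 11/24 of each unit of subsidy.

Consumer share = 11/24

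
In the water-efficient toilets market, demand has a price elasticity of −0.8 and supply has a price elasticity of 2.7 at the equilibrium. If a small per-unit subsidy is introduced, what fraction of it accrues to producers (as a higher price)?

For a small subsidy around the equilibrium, the benefit split depends on the relative slopes, which at a point are proportional to the elasticities.
Buyer share = εs/(εs + |εd|) = 2.7/(2.7 + 0.8) = 27/35; seller share = |εd|/(εs + |εd|) = 8/35.
So producers capture 8/35 of the subsidy.

Producer share = 8/35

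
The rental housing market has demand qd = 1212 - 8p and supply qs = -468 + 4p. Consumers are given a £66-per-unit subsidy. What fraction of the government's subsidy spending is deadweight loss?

Pre-subsidy: 1212 - 8p = -468 + 4p gives p* = 140, q* = 92.
With the rebate, buyers effectively pay pb = ps − 66, where ps is the price sellers receive.
Demand in terms of ps becomes qd = 1212 − 8(ps − 66) = 1740 - 8ps. Setting this equal to supply: 1740 - 8ps = -468 + 4ps, so ps = 184.
Buyers pay pb = 184 − 66 = 118; q' = -468 + 4·184 = 268.
ΔCS = ½(92 + 268)(140 − 118) = 3960; ΔPS = ½(92 + 268)(184 − 140) = 7920.
Government spending = 66 × 268 = 17688.
DWL = ½ × 66 × (268 − 92) = 5808; fraction = 5808 / 17688 = 22/67.

DWL / government spending = 22/67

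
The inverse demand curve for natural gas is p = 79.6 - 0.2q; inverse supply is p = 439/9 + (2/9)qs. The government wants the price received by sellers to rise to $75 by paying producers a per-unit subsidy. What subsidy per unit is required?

At a seller price of 75, quantity supplied is -219.5 + 4.5·75 = 118.
Buyers absorb 118 only when they pay pb = 79.6 − 0.2·118 = 56.
s = ps − pb = 75 − 56 = 19.

Required subsidy s = $19 per unit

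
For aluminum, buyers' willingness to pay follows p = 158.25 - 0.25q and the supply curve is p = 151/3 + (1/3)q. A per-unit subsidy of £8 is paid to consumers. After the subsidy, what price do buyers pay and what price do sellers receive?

Pre-subsidy: 158.25 - 0.25q = 151/3 + (1/3)q gives q* = 185 and p* = 112.
With the rebate, buyers effectively pay pb = ps − 8, where ps is the price sellers receive.
On the curves, pb = 158.25 - 0.25q and ps = 151/3 + (1/3)q; the wedge ps − pb = 8 gives 151/3 + (1/3)q − (158.25 - 0.25q) = 8, so q' = 1391/7.
Then pb = 158.25 − 0.25·(1391/7) = 760/7 and ps = 151/3 + (1/3)·(1391/7) = 816/7.

Buyers pay 760/7; sellers receive 816/7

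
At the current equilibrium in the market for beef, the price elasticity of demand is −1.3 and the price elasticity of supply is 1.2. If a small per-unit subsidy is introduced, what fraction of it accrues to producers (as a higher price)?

Producer share = 0.52

For a small subsidy around the equilibrium, the benefit split depends on the relative slopes, which at a point are proportional to the elasticities.
Buyer share = εs/(εs + |εd|) = 1.2/(1.2 + 1.3) = 0.48; seller share = |εd|/(εs + |εd|) = 0.52.
So producers capture 0.52 of the subsidy.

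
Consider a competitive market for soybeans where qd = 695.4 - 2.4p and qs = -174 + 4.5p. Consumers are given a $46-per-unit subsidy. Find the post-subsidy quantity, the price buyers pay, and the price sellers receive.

q' = 465; buyers pay $96; sellers receive $142

Pre-subsidy: 695.4 - 2.4p = -174 + 4.5p gives p* = 126, q* = 393.
With the rebate, buyers effectively pay pb = ps − 46, where ps is the price sellers receive.
Demand in terms of ps becomes qd = 695.4 − 2.4(ps − 46) = 805.8 - 2.4ps. Setting this equal to supply: 805.8 - 2.4ps = -174 + 4.5ps, so ps = 142.
Buyers pay pb = 142 − 46 = 96; q' = -174 + 4.5·142 = 465.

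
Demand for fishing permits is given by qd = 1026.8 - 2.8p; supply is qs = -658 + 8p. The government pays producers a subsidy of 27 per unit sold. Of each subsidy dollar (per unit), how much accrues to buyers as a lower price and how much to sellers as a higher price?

Pre-subsidy: 1026.8 - 2.8p = -658 + 8p gives p* = 156, q* = 590.
With the subsidy, sellers receive ps = pb + 27 for each unit, where pb is the price buyers pay.
Supply in terms of pb becomes qs = -658 + 8(pb + 27) = -442 + 8pb. Setting this equal to demand: 1026.8 - 2.8pb = -442 + 8pb, so pb = 136.
Sellers receive ps = 136 + 27 = 163; q' = 1026.8 − 2.8·136 = 646.
Buyers' price falls by p* − pb = 156 − 136 = 20; sellers' price rises by ps − p* = 163 − 156 = 7.

Buyers gain 20 per unit; sellers gain 7 per unit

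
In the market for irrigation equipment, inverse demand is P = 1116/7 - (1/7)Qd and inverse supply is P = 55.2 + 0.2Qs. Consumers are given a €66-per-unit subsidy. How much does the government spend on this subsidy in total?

Pre-subsidy: 1116/7 - (1/7)Q = 55.2 + 0.2Q gives Q* = 304 and P* = 116.
With the rebate, buyers effectively pay Pb = Ps − 66, where Ps is the price sellers receive.
On the curves, Pb = 1116/7 - (1/7)Q and Ps = 55.2 + 0.2Q; the wedge Ps − Pb = 66 gives 55.2 + 0.2Q − (1116/7 - (1/7)Q) = 66, so Q' = 496.5.
Then Pb = 1116/7 − (1/7)·496.5 = 88.5 and Ps = 55.2 + 0.2·496.5 = 154.5.
Government outlay = subsidy × quantity = 66 × 496.5 = 32769.

Government cost = €32769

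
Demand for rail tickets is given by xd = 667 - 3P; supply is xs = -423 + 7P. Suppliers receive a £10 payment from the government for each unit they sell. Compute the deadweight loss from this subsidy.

Pre-subsidy: 667 - 3P = -423 + 7P gives P* = 109, x* = 340.
With the subsidy, sellers receive Ps = Pb + 10 for each unit, where Pb is the price buyers pay.
Supply in terms of Pb becomes xs = -423 + 7(Pb + 10) = -353 + 7Pb. Setting this equal to demand: 667 - 3Pb = -353 + 7Pb, so Pb = 102.
Sellers receive Ps = 102 + 10 = 112; x' = 667 − 3·102 = 361.
The subsidy expands output by 361 − 340 = 21 past the efficient level; on those units the gap between marginal cost and willingness to pay runs from 0 up to 10.
DWL = ½ × 10 × 21 = 105.

Deadweight loss = £105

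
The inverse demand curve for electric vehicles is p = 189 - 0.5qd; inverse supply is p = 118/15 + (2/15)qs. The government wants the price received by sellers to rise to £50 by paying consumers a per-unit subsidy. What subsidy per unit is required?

At a seller price of 50, quantity supplied is -59 + 7.5·50 = 316.
Buyers absorb 316 only when they pay pb = 189 − 0.5·316 = 31.
s = ps − pb = 50 − 31 = 19.

Required subsidy s = £19 per unit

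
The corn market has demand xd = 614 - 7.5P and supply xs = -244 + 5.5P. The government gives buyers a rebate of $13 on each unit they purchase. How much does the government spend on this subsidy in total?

Government cost = $2083.25

Pre-subsidy: 614 - 7.5P = -244 + 5.5P gives P* = 66, x* = 119.
With the rebate, buyers effectively pay Pb = Ps − 13, where Ps is the price sellers receive.
Demand in terms of Ps becomes xd = 614 − 7.5(Ps − 13) = 711.5 - 7.5Ps. Setting this equal to supply: 711.5 - 7.5Ps = -244 + 5.5Ps, so Ps = 73.5.
Buyers pay Pb = 73.5 − 13 = 60.5; x' = -244 + 5.5·73.5 = 160.25.
Government outlay = subsidy × quantity = 13 × 160.25 = 2083.25.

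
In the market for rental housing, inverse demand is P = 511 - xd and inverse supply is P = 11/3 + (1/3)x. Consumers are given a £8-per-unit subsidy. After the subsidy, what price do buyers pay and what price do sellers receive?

Buyers pay £124.5; sellers receive £132.5

Pre-subsidy: 511 - x = 11/3 + (1/3)x gives x* = 380.5 and P* = 130.5.
With the rebate, buyers effectively pay Pb = Ps − 8, where Ps is the price sellers receive.
On the curves, Pb = 511 - x and Ps = 11/3 + (1/3)x; the wedge Ps − Pb = 8 gives 11/3 + (1/3)x − (511 - x) = 8, so x' = 386.5.
Then Pb = 511 − 1·386.5 = 124.5 and Ps = 11/3 + (1/3)·386.5 = 132.5.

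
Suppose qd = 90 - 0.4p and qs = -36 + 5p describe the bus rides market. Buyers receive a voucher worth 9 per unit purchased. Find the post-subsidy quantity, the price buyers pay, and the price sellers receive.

q' = 84; buyers pay 15; sellers receive 24

Pre-subsidy: 90 - 0.4p = -36 + 5p gives p* = 70/3, q* = 242/3.
With the rebate, buyers effectively pay pb = ps − 9, where ps is the price sellers receive.
Demand in terms of ps becomes qd = 90 − 0.4(ps − 9) = 93.6 - 0.4ps. Setting this equal to supply: 93.6 - 0.4ps = -36 + 5ps, so ps = 24.
Buyers pay pb = 24 − 9 = 15; q' = -36 + 5·24 = 84.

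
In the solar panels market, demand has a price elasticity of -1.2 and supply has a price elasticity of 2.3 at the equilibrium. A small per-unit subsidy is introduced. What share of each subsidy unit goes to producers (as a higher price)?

For a small subsidy around the equilibrium, the benefit split depends on the relative slopes, which at a point are proportional to the elasticities.
Buyer share = εs/(εs + |εd|) = 2.3/(2.3 + 1.2) = 23/35; seller share = |εd|/(εs + |εd|) = 12/35.
So producers capture 12/35 of the subsidy.

Producer share = 12/35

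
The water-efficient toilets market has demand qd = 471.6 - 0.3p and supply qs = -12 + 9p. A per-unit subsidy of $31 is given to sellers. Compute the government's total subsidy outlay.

Pre-subsidy: 471.6 - 0.3p = -12 + 9p gives p* = 52, q* = 456.
With the subsidy, sellers receive ps = pb + 31 for each unit, where pb is the price buyers pay.
Supply in terms of pb becomes qs = -12 + 9(pb + 31) = 267 + 9pb. Setting this equal to demand: 471.6 - 0.3pb = 267 + 9pb, so pb = 22.
Sellers receive ps = 22 + 31 = 53; q' = 471.6 − 0.3·22 = 465.
Government outlay = subsidy × quantity = 31 × 465 = 14415.

Government cost = $14415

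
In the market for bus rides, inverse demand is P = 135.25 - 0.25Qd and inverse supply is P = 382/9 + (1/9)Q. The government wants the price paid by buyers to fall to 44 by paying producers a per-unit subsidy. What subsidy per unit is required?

Required subsidy s = 39 per unit

At a buyer price of 44, quantity demanded is 541 − 4·44 = 365.
Sellers supply 365 only when they receive Ps = 382/9 + (1/9)·365 = 83.
s = Ps − Pb = 83 − 44 = 39.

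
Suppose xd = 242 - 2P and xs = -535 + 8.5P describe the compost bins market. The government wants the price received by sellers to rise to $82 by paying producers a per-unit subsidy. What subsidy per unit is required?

Required subsidy s = $42 per unit

At a seller price of 82, quantity supplied is -535 + 8.5·82 = 162.
Buyers absorb 162 only when they pay Pb with 242 − 2·Pb = 162, i.e. Pb = 40.
s = Ps − Pb = 82 − 40 = 42.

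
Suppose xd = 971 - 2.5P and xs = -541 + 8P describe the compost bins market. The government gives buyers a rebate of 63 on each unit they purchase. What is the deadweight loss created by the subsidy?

Pre-subsidy: 971 - 2.5P = -541 + 8P gives P* = 144, x* = 611.
With the rebate, buyers effectively pay Pb = Ps − 63, where Ps is the price sellers receive.
Demand in terms of Ps becomes xd = 971 − 2.5(Ps − 63) = 1128.5 - 2.5Ps. Setting this equal to supply: 1128.5 - 2.5Ps = -541 + 8Ps, so Ps = 159.
Buyers pay Pb = 159 − 63 = 96; x' = -541 + 8·159 = 731.
The subsidy expands output by 731 − 611 = 120 past the efficient level; on those units the gap between marginal cost and willingness to pay runs from 0 up to 63.
DWL = ½ × 63 × 120 = 3780.

Deadweight loss = 3780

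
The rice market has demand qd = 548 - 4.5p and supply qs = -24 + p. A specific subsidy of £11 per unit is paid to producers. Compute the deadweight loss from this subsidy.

Pre-subsidy: 548 - 4.5p = -24 + p gives p* = 104, q* = 80.
With the subsidy, sellers receive ps = pb + 11 for each unit, where pb is the price buyers pay.
Supply in terms of pb becomes qs = -24 + 1(pb + 11) = -13 + pb. Setting this equal to demand: 548 - 4.5pb = -13 + pb, so pb = 102.
Sellers receive ps = 102 + 11 = 113; q' = 548 − 4.5·102 = 89.
The subsidy expands output by 89 − 80 = 9 past the efficient level; on those units the gap between marginal cost and willingness to pay runs from 0 up to 11.
DWL = ½ × 11 × 9 = 49.5.

Deadweight loss = £49.5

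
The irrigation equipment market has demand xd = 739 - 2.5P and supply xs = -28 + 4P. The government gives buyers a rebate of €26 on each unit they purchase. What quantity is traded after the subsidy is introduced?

x' = 484

Pre-subsidy: 739 - 2.5P = -28 + 4P gives P* = 118, x* = 444.
With the rebate, buyers effectively pay Pb = Ps − 26, where Ps is the price sellers receive.
Demand in terms of Ps becomes xd = 739 − 2.5(Ps − 26) = 804 - 2.5Ps. Setting this equal to supply: 804 - 2.5Ps = -28 + 4Ps, so Ps = 128.
Buyers pay Pb = 128 − 26 = 102; x' = -28 + 4·128 = 484.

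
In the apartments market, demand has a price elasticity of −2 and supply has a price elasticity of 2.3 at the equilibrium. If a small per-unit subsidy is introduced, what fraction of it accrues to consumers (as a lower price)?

Consumer share = 23/43

For a small subsidy around the equilibrium, the benefit split depends on the relative slopes, which at a point are proportional to the elasticities.
Buyer share = εs/(εs + |εd|) = 2.3/(2.3 + 2) = 23/43; seller share = |εd|/(εs + |εd|) = 20/43.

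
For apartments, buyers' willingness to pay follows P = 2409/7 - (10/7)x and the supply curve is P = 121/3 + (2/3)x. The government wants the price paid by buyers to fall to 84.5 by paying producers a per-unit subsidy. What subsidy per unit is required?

Required subsidy s = 77 per unit

At a buyer price of 84.5, quantity demanded is 240.9 − 0.7·84.5 = 181.75.
Sellers supply 181.75 only when they receive Ps = 121/3 + (2/3)·181.75 = 161.5.
s = Ps − Pb = 161.5 − 84.5 = 77.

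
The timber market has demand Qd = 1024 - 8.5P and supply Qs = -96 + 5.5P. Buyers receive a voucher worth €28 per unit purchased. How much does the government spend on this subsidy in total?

Pre-subsidy: 1024 - 8.5P = -96 + 5.5P gives P* = 80, Q* = 344.
With the rebate, buyers effectively pay Pb = Ps − 28, where Ps is the price sellers receive.
Demand in terms of Ps becomes Qd = 1024 − 8.5(Ps − 28) = 1262 - 8.5Ps. Setting this equal to supply: 1262 - 8.5Ps = -96 + 5.5Ps, so Ps = 97.
Buyers pay Pb = 97 − 28 = 69; Q' = -96 + 5.5·97 = 437.5.
Government outlay = subsidy × quantity = 28 × 437.5 = 12250.

Government cost = €12250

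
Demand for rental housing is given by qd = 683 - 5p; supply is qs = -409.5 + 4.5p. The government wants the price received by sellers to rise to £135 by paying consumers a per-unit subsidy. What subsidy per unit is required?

Required subsidy s = £38 per unit

At a seller price of 135, quantity supplied is -409.5 + 4.5·135 = 198.
Buyers absorb 198 only when they pay pb with 683 − 5·pb = 198, i.e. pb = 97.
s = ps − pb = 135 − 97 = 38.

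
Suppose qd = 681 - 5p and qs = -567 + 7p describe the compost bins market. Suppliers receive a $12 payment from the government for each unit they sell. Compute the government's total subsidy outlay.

Government cost = $2352

Pre-subsidy: 681 - 5p = -567 + 7p gives p* = 104, q* = 161.
With the subsidy, sellers receive ps = pb + 12 for each unit, where pb is the price buyers pay.
Supply in terms of pb becomes qs = -567 + 7(pb + 12) = -483 + 7pb. Setting this equal to demand: 681 - 5pb = -483 + 7pb, so pb = 97.
Sellers receive ps = 97 + 12 = 109; q' = 681 − 5·97 = 196.
Government outlay = subsidy × quantity = 12 × 196 = 2352.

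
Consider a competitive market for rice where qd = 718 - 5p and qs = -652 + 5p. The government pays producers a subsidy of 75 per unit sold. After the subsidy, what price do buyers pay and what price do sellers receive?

Buyers pay 99.5; sellers receive 174.5

Pre-subsidy: 718 - 5p = -652 + 5p gives p* = 137, q* = 33.
With the subsidy, sellers receive ps = pb + 75 for each unit, where pb is the price buyers pay.
Supply in terms of pb becomes qs = -652 + 5(pb + 75) = -277 + 5pb. Setting this equal to demand: 718 - 5pb = -277 + 5pb, so pb = 99.5.
Sellers receive ps = 99.5 + 75 = 174.5; q' = 718 − 5·99.5 = 220.5.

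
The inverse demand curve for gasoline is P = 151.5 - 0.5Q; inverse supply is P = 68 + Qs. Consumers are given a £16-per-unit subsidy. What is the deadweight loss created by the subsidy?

Pre-subsidy: 151.5 - 0.5Q = 68 + Q gives Q* = 167/3 and P* = 371/3.
With the rebate, buyers effectively pay Pb = Ps − 16, where Ps is the price sellers receive.
On the curves, Pb = 151.5 - 0.5Q and Ps = 68 + Q; the wedge Ps − Pb = 16 gives 68 + Q − (151.5 - 0.5Q) = 16, so Q' = 199/3.
Then Pb = 151.5 − 0.5·(199/3) = 355/3 and Ps = 68 + 1·(199/3) = 403/3.
The subsidy expands output by 199/3 − 167/3 = 32/3 past the efficient level; on those units the gap between marginal cost and willingness to pay runs from 0 up to 16.
DWL = ½ × 16 × 32/3 = 256/3.

Deadweight loss = 256/3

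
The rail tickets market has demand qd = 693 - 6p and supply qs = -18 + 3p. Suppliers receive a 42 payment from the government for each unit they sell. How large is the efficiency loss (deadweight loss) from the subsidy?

Pre-subsidy: 693 - 6p = -18 + 3p gives p* = 79, q* = 219.
With the subsidy, sellers receive ps = pb + 42 for each unit, where pb is the price buyers pay.
Supply in terms of pb becomes qs = -18 + 3(pb + 42) = 108 + 3pb. Setting this equal to demand: 693 - 6pb = 108 + 3pb, so pb = 65.
Sellers receive ps = 65 + 42 = 107; q' = 693 − 6·65 = 303.
The subsidy expands output by 303 − 219 = 84 past the efficient level; on those units the gap between marginal cost and willingness to pay runs from 0 up to 42.
DWL = ½ × 42 × 84 = 1764.

Deadweight loss = 1764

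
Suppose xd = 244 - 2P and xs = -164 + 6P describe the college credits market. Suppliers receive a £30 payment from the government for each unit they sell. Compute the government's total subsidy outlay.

Government cost = £5610

Pre-subsidy: 244 - 2P = -164 + 6P gives P* = 51, x* = 142.
With the subsidy, sellers receive Ps = Pb + 30 for each unit, where Pb is the price buyers pay.
Supply in terms of Pb becomes xs = -164 + 6(Pb + 30) = 16 + 6Pb. Setting this equal to demand: 244 - 2Pb = 16 + 6Pb, so Pb = 28.5.
Sellers receive Ps = 28.5 + 30 = 58.5; x' = 244 − 2·28.5 = 187.
Government outlay = subsidy × quantity = 30 × 187 = 5610.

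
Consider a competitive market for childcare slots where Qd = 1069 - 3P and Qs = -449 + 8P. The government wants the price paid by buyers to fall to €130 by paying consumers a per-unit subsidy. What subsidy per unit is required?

Required subsidy s = €11 per unit

At a buyer price of 130, quantity demanded is 1069 − 3·130 = 679.
Sellers supply 679 only when they receive Ps with -449 + 8·Ps = 679, i.e. Ps = 141.
s = Ps − Pb = 141 − 130 = 11.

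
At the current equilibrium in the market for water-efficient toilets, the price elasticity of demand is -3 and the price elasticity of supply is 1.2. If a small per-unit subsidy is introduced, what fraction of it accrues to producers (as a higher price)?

For a small subsidy around the equilibrium, the benefit split depends on the relative slopes, which at a point are proportional to the elasticities.
Buyer share = εs/(εs + |εd|) = 1.2/(1.2 + 3) = 2/7; seller share = |εd|/(εs + |εd|) = 5/7.
So producers capture 5/7 of the subsidy.

Producer share = 5/7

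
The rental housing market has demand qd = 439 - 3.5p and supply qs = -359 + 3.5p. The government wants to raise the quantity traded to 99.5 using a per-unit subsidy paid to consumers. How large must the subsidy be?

At q = 99.5, invert demand for the buyer price: pb = (439 − 99.5)/3.5 = 97; invert supply for the seller price: ps = (99.5 − (-359))/3.5 = 131.
The subsidy must fill the gap: s = ps − pb = 131 − 97 = 34.

Required subsidy s = 34 per unit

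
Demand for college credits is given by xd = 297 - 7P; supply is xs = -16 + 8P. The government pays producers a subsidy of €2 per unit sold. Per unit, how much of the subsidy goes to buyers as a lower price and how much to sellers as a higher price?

Pre-subsidy: 297 - 7P = -16 + 8P gives P* = 313/15, x* = 2264/15.
With the subsidy, sellers receive Ps = Pb + 2 for each unit, where Pb is the price buyers pay.
Supply in terms of Pb becomes xs = -16 + 8(Pb + 2) = 0 + 8Pb. Setting this equal to demand: 297 - 7Pb = 0 + 8Pb, so Pb = 19.8.
Sellers receive Ps = 19.8 + 2 = 21.8; x' = 297 − 7·19.8 = 158.4.
Buyers' price falls by P* − Pb = 313/15 − 19.8 = 16/15; sellers' price rises by Ps − P* = 21.8 − 313/15 = 14/15.

Buyers gain 16/15 per unit; sellers gain 14/15 per unit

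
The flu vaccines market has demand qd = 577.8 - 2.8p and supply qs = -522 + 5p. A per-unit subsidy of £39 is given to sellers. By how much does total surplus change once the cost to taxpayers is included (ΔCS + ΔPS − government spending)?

Pre-subsidy: 577.8 - 2.8p = -522 + 5p gives p* = 141, q* = 183.
With the subsidy, sellers receive ps = pb + 39 for each unit, where pb is the price buyers pay.
Supply in terms of pb becomes qs = -522 + 5(pb + 39) = -327 + 5pb. Setting this equal to demand: 577.8 - 2.8pb = -327 + 5pb, so pb = 116.
Sellers receive ps = 116 + 39 = 155; q' = 577.8 − 2.8·116 = 253.
ΔCS = ½(183 + 253)(141 − 116) = 5450; ΔPS = ½(183 + 253)(155 − 141) = 3052.
Government spending = 39 × 253 = 9867.
Net change = 5450 + 3052 − 9867 = -1365. The loss equals the DWL triangle ½·39·70.

Net change in total surplus = -£1365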